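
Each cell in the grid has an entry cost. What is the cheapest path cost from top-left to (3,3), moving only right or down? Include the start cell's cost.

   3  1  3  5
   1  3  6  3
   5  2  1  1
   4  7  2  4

15

Cheapest: [0,0] [0,1] [1,1] [2,1] [2,2] [2,3] [3,3]
  3 + 1 + 3 + 2 + 1 + 1 + 4 = 15
(Top row then right column would cost 20.)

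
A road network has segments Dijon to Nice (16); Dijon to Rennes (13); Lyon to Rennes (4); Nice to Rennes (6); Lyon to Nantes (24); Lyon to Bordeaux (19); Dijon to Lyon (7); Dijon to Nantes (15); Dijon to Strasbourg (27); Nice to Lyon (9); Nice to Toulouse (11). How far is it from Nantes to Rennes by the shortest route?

A few of the Nantes→Rennes routes:
Nantes -> Dijon -> Rennes: 15 + 13 = 28
Nantes -> Dijon -> Lyon -> Rennes: 15 + 7 + 4 = 26
Nantes -> Lyon -> Rennes: 24 + 4 = 28
Shortest: 26 mi.

26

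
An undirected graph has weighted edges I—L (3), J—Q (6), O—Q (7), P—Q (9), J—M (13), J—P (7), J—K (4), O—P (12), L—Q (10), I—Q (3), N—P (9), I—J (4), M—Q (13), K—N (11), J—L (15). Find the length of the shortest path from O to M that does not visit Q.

32

Routes from O to M avoiding Q:
O-P-N-K-J-M: 12 + 9 + 11 + 4 + 13 = 49
O-P-J-M: 12 + 7 + 13 = 32
Best route has total 32.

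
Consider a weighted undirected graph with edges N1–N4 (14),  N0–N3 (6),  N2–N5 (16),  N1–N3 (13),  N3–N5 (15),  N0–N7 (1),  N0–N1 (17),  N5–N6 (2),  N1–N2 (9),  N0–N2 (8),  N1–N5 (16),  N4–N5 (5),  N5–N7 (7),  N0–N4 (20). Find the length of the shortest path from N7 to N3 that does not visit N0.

Routes from N7 to N3 avoiding N0:
N7 → N5 → N4 → N1 → N3: 7 + 5 + 14 + 13 = 39
N7 → N5 → N2 → N1 → N3: 7 + 16 + 9 + 13 = 45
N7 → N5 → N3: 7 + 15 = 22
N7 → N5 → N1 → N3: 7 + 16 + 13 = 36
The minimum is 22.

22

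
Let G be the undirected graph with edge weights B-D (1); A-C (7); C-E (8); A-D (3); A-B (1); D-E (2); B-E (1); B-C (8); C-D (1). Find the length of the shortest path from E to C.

3

Checking several routes:
E -> B -> A -> D -> C: 1 + 1 + 3 + 1 = 6
E -> D -> C: 2 + 1 = 3
E -> B -> D -> C: 1 + 1 + 1 = 3
Best route has total 3.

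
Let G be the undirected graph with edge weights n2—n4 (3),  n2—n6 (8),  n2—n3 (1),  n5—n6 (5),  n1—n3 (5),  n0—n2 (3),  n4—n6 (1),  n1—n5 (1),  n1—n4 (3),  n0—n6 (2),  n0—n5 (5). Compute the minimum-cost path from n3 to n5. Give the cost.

6

A few of the n3→n5 routes:
n3-n2-n0-n5: 1 + 3 + 5 = 9
n3-n2-n4-n1-n5: 1 + 3 + 3 + 1 = 8
n3-n1-n5: 5 + 1 = 6
Shortest: 6.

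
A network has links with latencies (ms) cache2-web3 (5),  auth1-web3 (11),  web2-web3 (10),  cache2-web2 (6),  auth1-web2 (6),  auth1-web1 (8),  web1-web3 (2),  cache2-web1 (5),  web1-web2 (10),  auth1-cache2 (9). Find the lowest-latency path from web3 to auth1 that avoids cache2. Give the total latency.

10

Some routes from web3 to auth1 avoiding cache2:
web3 -> web1 -> auth1: 2 + 8 = 10
web3 -> auth1: 11
web3 -> web2 -> auth1: 10 + 6 = 16
Best route has total 10 ms.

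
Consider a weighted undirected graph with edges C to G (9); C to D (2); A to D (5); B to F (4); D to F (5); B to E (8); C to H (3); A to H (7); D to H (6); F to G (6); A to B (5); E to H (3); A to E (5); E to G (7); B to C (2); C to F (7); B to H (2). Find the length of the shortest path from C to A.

7

Checking several routes:
C→D→A: 2 + 5 = 7
C→B→H→A: 2 + 2 + 7 = 11
C→H→E→A: 3 + 3 + 5 = 11
C→H→B→A: 3 + 2 + 5 = 10
C→H→A: 3 + 7 = 10
C→B→A: 2 + 5 = 7
Best route has total 7.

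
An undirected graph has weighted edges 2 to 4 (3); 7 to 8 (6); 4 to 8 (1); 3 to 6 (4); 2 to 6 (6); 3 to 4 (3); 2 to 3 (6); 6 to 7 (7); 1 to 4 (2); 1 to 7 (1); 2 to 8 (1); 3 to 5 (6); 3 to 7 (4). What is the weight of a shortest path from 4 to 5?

9

Checking several routes:
4 -> 8 -> 2 -> 3 -> 5: 1 + 1 + 6 + 6 = 14
4 -> 1 -> 7 -> 3 -> 5: 2 + 1 + 4 + 6 = 13
4 -> 3 -> 5: 3 + 6 = 9
The minimum is 9.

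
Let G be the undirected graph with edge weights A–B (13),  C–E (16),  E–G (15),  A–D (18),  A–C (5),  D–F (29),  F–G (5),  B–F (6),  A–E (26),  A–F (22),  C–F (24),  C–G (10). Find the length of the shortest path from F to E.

Some routes from F to E:
F -> G -> C -> E: 5 + 10 + 16 = 31
F -> C -> E: 24 + 16 = 40
F -> G -> E: 5 + 15 = 20
Best route has total 20.

20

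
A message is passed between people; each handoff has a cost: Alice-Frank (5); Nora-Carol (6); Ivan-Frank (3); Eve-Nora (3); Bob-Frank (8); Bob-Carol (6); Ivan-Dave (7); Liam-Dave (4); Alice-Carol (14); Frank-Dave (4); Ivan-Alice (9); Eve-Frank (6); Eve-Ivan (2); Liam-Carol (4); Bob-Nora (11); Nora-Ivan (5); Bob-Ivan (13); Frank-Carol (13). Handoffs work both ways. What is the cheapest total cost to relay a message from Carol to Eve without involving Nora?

17

Some routes from Carol to Eve avoiding Nora:
Carol-Liam-Dave-Ivan-Eve: 4 + 4 + 7 + 2 = 17
Carol-Liam-Dave-Frank-Eve: 4 + 4 + 4 + 6 = 18
Carol-Liam-Dave-Frank-Ivan-Eve: 4 + 4 + 4 + 3 + 2 = 17
Carol-Frank-Ivan-Eve: 13 + 3 + 2 = 18
The minimum is 17.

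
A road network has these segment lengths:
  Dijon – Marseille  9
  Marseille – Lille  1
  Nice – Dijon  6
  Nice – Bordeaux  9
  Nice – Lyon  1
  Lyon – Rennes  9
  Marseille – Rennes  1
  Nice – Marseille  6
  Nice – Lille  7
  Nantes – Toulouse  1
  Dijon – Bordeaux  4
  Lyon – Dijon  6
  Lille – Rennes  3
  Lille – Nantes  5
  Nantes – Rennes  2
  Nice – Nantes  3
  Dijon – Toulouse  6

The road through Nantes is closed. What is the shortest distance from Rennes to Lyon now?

8

Comparing a few candidate routes:
Rennes → Lyon: 9
Rennes → Marseille → Lille → Nice → Lyon: 1 + 1 + 7 + 1 = 10
Rennes → Marseille → Nice → Lyon: 1 + 6 + 1 = 8
Rennes → Lille → Marseille → Nice → Lyon: 3 + 1 + 6 + 1 = 11
Shortest: 8.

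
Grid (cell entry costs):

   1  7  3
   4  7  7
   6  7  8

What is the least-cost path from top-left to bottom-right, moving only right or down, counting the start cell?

26

Take [0,0] [0,1] [0,2] [1,2] [2,2] for a total of 1 + 7 + 3 + 7 + 8 = 26.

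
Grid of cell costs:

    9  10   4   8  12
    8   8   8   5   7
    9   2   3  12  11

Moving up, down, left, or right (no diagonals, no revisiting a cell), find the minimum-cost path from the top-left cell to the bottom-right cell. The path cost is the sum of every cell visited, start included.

Path [0,0] [1,0] [1,1] [2,1] [2,2] [2,3] [2,4]: 9 + 8 + 8 + 2 + 3 + 12 + 11 = 53.

53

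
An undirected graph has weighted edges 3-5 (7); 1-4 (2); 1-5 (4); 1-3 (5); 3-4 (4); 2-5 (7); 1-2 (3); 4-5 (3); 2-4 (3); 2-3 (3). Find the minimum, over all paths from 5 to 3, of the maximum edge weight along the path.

3

Comparing a few candidate routes:
5 -> 4 -> 2 -> 3: max(3, 3, 3) = 3
5 -> 1 -> 4 -> 3: max(4, 2, 4) = 4
5 -> 4 -> 1 -> 2 -> 3: max(3, 2, 3, 3) = 3
The minimum achievable maximum is 3.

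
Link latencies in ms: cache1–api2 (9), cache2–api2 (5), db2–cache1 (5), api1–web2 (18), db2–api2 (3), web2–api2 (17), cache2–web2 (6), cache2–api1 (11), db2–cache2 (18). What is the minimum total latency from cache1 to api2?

Candidate routes:
cache1 → db2 → cache2 → api1 → web2 → api2: 5 + 18 + 11 + 18 + 17 = 69
cache1 → db2 → api2: 5 + 3 = 8
cache1 → db2 → cache2 → api2: 5 + 18 + 5 = 28
cache1 → db2 → cache2 → web2 → api2: 5 + 18 + 6 + 17 = 46
cache1 → api2: 9
Shortest: 8 ms.

8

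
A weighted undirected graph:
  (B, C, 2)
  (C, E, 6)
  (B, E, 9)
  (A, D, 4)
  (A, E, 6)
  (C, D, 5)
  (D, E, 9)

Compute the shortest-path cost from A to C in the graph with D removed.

12

Candidate routes:
A -> E -> C: 6 + 6 = 12
A -> E -> B -> C: 6 + 9 + 2 = 17
The minimum is 12.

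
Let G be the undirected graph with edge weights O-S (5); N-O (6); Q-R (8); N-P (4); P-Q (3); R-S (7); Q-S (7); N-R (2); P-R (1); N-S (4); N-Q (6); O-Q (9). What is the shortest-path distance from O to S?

5

A few of the O→S routes:
O - Q - S: 9 + 7 = 16
O - N - R - S: 6 + 2 + 7 = 15
O - N - S: 6 + 4 = 10
O - N - P - R - S: 6 + 4 + 1 + 7 = 18
O - S: 5
The minimum is 5.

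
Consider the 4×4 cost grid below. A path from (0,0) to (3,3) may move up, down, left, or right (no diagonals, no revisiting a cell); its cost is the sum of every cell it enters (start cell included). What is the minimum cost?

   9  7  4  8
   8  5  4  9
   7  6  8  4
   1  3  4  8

40

Path (0,0) (1,0) (2,0) (3,0) (3,1) (3,2) (3,3): 9 + 8 + 7 + 1 + 3 + 4 + 8 = 40.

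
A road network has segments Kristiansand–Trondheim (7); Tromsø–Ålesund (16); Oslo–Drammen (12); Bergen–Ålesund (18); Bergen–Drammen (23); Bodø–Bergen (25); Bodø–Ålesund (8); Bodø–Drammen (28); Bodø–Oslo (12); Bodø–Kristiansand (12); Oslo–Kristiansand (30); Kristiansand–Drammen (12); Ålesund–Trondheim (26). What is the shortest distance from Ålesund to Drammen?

32

Comparing a few candidate routes:
Ålesund -> Bodø -> Oslo -> Drammen: 8 + 12 + 12 = 32
Ålesund -> Bodø -> Drammen: 8 + 28 = 36
Ålesund -> Bergen -> Drammen: 18 + 23 = 41
Ålesund -> Bodø -> Kristiansand -> Drammen: 8 + 12 + 12 = 32
Best route has total 32 mi.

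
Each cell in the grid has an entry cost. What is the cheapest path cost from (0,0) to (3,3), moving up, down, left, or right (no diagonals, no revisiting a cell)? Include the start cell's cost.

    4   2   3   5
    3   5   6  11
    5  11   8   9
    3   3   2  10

30

Best path: [0,0] [1,0] [2,0] [3,0] [3,1] [3,2] [3,3]
Cost: 4 + 3 + 5 + 3 + 3 + 2 + 10 = 30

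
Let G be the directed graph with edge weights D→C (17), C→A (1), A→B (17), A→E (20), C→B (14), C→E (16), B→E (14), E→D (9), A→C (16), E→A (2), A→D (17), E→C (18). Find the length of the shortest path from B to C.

Paths from B to C:
B-E-A-C: 14 + 2 + 16 = 32
B-E-D-C: 14 + 9 + 17 = 40
B-E-C: 14 + 18 = 32
B-E-A-D-C: 14 + 2 + 17 + 17 = 50
Shortest: 32.

32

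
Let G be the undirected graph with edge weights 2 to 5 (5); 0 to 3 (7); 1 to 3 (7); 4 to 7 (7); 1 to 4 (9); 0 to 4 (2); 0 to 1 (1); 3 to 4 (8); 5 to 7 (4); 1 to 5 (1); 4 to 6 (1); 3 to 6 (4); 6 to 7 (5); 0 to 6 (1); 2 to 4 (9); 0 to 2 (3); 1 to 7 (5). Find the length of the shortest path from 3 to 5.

Checking several routes:
3 → 6 → 4 → 0 → 1 → 5: 4 + 1 + 2 + 1 + 1 = 9
3 → 0 → 1 → 5: 7 + 1 + 1 = 9
3 → 6 → 0 → 1 → 5: 4 + 1 + 1 + 1 = 7
3 → 1 → 5: 7 + 1 = 8
3 → 4 → 0 → 1 → 5: 8 + 2 + 1 + 1 = 12
Best route has total 7.

7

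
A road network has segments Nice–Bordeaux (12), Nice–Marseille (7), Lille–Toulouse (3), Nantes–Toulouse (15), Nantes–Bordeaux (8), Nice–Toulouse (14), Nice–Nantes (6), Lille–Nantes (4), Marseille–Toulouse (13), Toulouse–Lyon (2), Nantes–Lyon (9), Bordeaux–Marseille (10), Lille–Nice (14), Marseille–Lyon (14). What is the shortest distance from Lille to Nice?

Comparing a few candidate routes:
Lille→Nantes→Nice: 4 + 6 = 10
Lille→Nice: 14
Lille→Toulouse→Lyon→Nantes→Nice: 3 + 2 + 9 + 6 = 20
Lille→Toulouse→Nice: 3 + 14 = 17
The minimum is 10 mi.

10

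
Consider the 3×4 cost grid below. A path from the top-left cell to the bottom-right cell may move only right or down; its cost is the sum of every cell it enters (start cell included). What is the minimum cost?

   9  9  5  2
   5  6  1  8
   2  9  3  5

One optimal route is (0,0) (1,0) (1,1) (1,2) (2,2) (2,3).
Its cost is 9 + 5 + 6 + 1 + 3 + 5 = 29.

29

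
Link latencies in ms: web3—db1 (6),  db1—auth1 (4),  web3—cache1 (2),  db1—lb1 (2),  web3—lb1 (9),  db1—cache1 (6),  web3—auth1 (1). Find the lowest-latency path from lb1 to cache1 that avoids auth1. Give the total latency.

Candidate routes:
lb1→db1→cache1: 2 + 6 = 8
lb1→db1→web3→cache1: 2 + 6 + 2 = 10
lb1→web3→cache1: 9 + 2 = 11
lb1→web3→db1→cache1: 9 + 6 + 6 = 21
The minimum is 8 ms.

8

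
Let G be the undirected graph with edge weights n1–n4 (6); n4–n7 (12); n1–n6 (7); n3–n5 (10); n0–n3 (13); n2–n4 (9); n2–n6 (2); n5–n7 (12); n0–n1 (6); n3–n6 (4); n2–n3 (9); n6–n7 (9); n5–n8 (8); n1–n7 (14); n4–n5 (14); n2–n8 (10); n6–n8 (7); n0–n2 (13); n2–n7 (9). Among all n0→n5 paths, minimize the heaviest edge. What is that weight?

A few of the n0→n5 routes:
n0-n1-n4-n2-n3-n6-n8-n5: max(6, 6, 9, 9, 4, 7, 8) = 9
n0-n1-n4-n2-n8-n6-n3-n5: max(6, 6, 9, 10, 7, 4, 10) = 10
n0-n1-n6-n8-n5: max(6, 7, 7, 8) = 8
n0-n1-n4-n2-n7-n6-n8-n5: max(6, 6, 9, 9, 9, 7, 8) = 9
n0-n1-n4-n2-n3-n5: max(6, 6, 9, 9, 10) = 10
n0-n1-n4-n2-n6-n8-n5: max(6, 6, 9, 2, 7, 8) = 9
Best route has worst link 8.

8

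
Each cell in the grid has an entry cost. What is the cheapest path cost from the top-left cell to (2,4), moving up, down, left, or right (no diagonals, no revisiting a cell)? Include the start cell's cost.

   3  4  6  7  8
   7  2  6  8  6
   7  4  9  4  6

Cheapest: (0,0) -> (0,1) -> (1,1) -> (2,1) -> (2,2) -> (2,3) -> (2,4)
  3 + 4 + 2 + 4 + 9 + 4 + 6 = 32

32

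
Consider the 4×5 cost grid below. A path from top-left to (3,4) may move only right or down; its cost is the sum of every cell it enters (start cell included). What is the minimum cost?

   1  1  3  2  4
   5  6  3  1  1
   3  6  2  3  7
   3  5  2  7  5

21

One optimal route is (0,0) → (0,1) → (0,2) → (0,3) → (1,3) → (1,4) → (2,4) → (3,4).
Its cost is 1 + 1 + 3 + 2 + 1 + 1 + 7 + 5 = 21.
(Top row then right column would cost 24.)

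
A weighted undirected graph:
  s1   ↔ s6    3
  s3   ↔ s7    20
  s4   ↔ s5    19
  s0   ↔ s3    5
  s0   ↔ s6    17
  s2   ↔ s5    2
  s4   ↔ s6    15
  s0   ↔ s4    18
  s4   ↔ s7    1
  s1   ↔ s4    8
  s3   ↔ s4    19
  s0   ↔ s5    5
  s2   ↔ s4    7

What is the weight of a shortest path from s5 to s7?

10

A few of the s5→s7 routes:
s5 → s0 → s3 → s7: 5 + 5 + 20 = 30
s5 → s0 → s4 → s7: 5 + 18 + 1 = 24
s5 → s4 → s7: 19 + 1 = 20
s5 → s2 → s4 → s7: 2 + 7 + 1 = 10
s5 → s0 → s3 → s4 → s7: 5 + 5 + 19 + 1 = 30
The minimum is 10.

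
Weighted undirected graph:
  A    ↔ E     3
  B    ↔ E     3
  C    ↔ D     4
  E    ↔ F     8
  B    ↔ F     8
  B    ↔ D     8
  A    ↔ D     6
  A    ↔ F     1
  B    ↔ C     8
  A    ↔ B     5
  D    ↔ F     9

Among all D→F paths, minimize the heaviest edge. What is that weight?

Comparing a few candidate routes:
D → A → F: max(6, 1) = 6
D → B → A → E → F: max(8, 5, 3, 8) = 8
D → B → F: max(8, 8) = 8
D → B → A → F: max(8, 5, 1) = 8
Best route has worst link 6.

6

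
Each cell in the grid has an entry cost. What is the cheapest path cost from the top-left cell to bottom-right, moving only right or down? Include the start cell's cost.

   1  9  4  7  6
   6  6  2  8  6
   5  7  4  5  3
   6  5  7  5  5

32

One optimal route is r0c0 r1c0 r1c1 r1c2 r2c2 r2c3 r2c4 r3c4.
Its cost is 1 + 6 + 6 + 2 + 4 + 5 + 3 + 5 = 32.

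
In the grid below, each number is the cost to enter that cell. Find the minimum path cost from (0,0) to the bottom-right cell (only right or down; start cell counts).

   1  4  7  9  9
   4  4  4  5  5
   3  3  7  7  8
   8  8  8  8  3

One optimal route is r0c0→r0c1→r1c1→r1c2→r1c3→r1c4→r2c4→r3c4.
Its cost is 1 + 4 + 4 + 4 + 5 + 5 + 8 + 3 = 34.
(Top row then right column would cost 46.)

34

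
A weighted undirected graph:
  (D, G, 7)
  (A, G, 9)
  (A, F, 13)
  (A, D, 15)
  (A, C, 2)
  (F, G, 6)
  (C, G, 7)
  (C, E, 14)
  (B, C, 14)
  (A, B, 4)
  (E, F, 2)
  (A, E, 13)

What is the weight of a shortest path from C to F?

13

Comparing a few candidate routes:
C - A - F: 2 + 13 = 15
C - E - F: 14 + 2 = 16
C - G - F: 7 + 6 = 13
C - A - G - F: 2 + 9 + 6 = 17
Best route has total 13.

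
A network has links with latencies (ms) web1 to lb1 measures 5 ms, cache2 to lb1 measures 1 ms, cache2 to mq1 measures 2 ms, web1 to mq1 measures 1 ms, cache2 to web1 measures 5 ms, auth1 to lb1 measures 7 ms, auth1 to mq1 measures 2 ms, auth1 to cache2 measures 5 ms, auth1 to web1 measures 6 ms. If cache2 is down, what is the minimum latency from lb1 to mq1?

Checking several routes:
lb1 - web1 - mq1: 5 + 1 = 6
lb1 - auth1 - mq1: 7 + 2 = 9
lb1 - web1 - auth1 - mq1: 5 + 6 + 2 = 13
The minimum is 6 ms.

6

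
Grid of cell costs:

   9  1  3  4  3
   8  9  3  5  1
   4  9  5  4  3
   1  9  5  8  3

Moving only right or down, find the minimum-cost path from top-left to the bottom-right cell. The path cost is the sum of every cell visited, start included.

Take [0,0]→[0,1]→[0,2]→[0,3]→[0,4]→[1,4]→[2,4]→[3,4] for a total of 9 + 1 + 3 + 4 + 3 + 1 + 3 + 3 = 27.

27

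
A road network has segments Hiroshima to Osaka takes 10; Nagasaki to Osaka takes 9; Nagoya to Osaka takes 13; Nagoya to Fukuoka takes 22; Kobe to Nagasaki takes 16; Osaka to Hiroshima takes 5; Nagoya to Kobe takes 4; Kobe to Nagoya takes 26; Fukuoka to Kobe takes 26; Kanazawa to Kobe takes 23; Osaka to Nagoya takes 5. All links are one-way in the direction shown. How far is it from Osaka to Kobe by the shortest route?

Paths from Osaka to Kobe:
Osaka→Nagoya→Kobe: 5 + 4 = 9
Osaka→Nagoya→Fukuoka→Kobe: 5 + 22 + 26 = 53
The minimum is 9.

9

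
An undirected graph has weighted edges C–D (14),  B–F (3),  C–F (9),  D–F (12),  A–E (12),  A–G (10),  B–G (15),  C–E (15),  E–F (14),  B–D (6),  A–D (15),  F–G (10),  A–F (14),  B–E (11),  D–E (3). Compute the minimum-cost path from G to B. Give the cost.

A few of the G→B routes:
G -> A -> D -> B: 10 + 15 + 6 = 31
G -> F -> B: 10 + 3 = 13
G -> B: 15
G -> A -> F -> B: 10 + 14 + 3 = 27
G -> F -> D -> B: 10 + 12 + 6 = 28
G -> A -> E -> D -> B: 10 + 12 + 3 + 6 = 31
Best route has total 13.

13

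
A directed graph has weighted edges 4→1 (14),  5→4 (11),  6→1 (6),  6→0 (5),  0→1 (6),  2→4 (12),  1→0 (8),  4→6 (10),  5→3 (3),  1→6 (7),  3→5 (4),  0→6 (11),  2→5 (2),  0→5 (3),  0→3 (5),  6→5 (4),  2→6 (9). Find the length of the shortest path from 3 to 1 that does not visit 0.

29

Routes from 3 to 1 avoiding 0:
3 -> 5 -> 4 -> 6 -> 1: 4 + 11 + 10 + 6 = 31
3 -> 5 -> 4 -> 1: 4 + 11 + 14 = 29
Best route has total 29.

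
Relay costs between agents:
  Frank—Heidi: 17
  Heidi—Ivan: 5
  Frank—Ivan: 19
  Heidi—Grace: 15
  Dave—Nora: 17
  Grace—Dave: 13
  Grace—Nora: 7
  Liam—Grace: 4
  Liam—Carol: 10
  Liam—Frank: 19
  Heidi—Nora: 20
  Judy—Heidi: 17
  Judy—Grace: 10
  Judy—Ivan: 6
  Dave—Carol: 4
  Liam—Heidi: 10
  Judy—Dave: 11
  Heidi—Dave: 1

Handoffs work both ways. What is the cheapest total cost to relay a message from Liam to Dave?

Checking several routes:
Liam→Grace→Dave: 4 + 13 = 17
Liam→Grace→Heidi→Dave: 4 + 15 + 1 = 20
Liam→Heidi→Dave: 10 + 1 = 11
Liam→Carol→Dave: 10 + 4 = 14
Liam→Grace→Judy→Dave: 4 + 10 + 11 = 25
The minimum is 11.

11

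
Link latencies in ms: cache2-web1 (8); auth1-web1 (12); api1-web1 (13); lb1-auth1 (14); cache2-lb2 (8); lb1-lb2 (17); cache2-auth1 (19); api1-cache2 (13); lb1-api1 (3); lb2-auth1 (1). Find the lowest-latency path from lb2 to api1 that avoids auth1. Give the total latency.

Candidate routes:
lb2 -> cache2 -> web1 -> api1: 8 + 8 + 13 = 29
lb2 -> lb1 -> api1: 17 + 3 = 20
lb2 -> cache2 -> api1: 8 + 13 = 21
Shortest: 20 ms.

20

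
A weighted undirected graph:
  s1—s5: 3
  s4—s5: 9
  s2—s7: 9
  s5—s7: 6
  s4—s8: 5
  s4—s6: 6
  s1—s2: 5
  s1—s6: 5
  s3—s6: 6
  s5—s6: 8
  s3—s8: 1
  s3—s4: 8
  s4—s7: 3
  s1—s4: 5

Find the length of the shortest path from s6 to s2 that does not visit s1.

18

Comparing a few candidate routes:
s6 -> s3 -> s8 -> s4 -> s7 -> s2: 6 + 1 + 5 + 3 + 9 = 24
s6 -> s3 -> s4 -> s7 -> s2: 6 + 8 + 3 + 9 = 26
s6 -> s5 -> s4 -> s7 -> s2: 8 + 9 + 3 + 9 = 29
s6 -> s5 -> s7 -> s2: 8 + 6 + 9 = 23
s6 -> s4 -> s7 -> s2: 6 + 3 + 9 = 18
Shortest: 18.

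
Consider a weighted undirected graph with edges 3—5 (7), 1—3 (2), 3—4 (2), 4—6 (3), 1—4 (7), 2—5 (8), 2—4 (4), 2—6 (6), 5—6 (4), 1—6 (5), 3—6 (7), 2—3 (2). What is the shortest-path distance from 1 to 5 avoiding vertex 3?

A few of the 1→5 routes:
1 - 6 - 2 - 5: 5 + 6 + 8 = 19
1 - 6 - 4 - 2 - 5: 5 + 3 + 4 + 8 = 20
1 - 4 - 6 - 5: 7 + 3 + 4 = 14
1 - 6 - 5: 5 + 4 = 9
1 - 4 - 2 - 5: 7 + 4 + 8 = 19
Shortest: 9.

9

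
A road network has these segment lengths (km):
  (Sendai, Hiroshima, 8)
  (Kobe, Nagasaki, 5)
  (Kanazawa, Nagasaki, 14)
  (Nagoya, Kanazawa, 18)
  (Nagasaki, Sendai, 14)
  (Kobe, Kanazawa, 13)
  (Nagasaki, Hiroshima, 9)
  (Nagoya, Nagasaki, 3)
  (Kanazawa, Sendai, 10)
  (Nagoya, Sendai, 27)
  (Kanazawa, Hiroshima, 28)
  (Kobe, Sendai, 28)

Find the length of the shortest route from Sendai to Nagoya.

Comparing a few candidate routes:
Sendai→Kanazawa→Nagoya: 10 + 18 = 28
Sendai→Nagoya: 27
Sendai→Nagasaki→Nagoya: 14 + 3 = 17
Sendai→Hiroshima→Nagasaki→Nagoya: 8 + 9 + 3 = 20
Sendai→Kanazawa→Nagasaki→Nagoya: 10 + 14 + 3 = 27
Shortest: 17 km.

17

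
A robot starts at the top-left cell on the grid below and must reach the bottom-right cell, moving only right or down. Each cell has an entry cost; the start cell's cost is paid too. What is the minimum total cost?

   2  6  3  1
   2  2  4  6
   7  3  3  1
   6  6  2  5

18

Path r0c0→r1c0→r1c1→r2c1→r2c2→r2c3→r3c3: 2 + 2 + 2 + 3 + 3 + 1 + 5 = 18.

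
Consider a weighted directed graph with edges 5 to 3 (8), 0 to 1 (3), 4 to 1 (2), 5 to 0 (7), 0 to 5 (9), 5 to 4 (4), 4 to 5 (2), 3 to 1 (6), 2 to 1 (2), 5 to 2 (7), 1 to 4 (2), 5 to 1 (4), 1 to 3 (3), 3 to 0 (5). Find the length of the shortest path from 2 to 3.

Candidate routes:
2 - 1 - 4 - 5 - 3: 2 + 2 + 2 + 8 = 14
2 - 1 - 3: 2 + 3 = 5
The minimum is 5.

5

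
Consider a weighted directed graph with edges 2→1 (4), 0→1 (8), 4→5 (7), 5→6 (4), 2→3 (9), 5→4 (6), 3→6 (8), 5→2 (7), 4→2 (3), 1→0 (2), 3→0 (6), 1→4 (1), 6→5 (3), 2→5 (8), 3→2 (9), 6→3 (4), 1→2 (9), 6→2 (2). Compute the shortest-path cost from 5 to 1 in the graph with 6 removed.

Routes from 5 to 1 avoiding 6:
5 → 2 → 3 → 0 → 1: 7 + 9 + 6 + 8 = 30
5 → 4 → 2 → 3 → 0 → 1: 6 + 3 + 9 + 6 + 8 = 32
5 → 4 → 2 → 1: 6 + 3 + 4 = 13
5 → 2 → 1: 7 + 4 = 11
Best route has total 11.

11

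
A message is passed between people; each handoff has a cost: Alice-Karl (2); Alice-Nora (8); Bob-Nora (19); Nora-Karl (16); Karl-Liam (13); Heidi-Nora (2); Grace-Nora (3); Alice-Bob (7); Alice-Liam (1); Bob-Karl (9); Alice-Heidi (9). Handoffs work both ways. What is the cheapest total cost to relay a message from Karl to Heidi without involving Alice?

18

Candidate routes:
Karl → Nora → Heidi: 16 + 2 = 18
Karl → Bob → Nora → Heidi: 9 + 19 + 2 = 30
The minimum is 18.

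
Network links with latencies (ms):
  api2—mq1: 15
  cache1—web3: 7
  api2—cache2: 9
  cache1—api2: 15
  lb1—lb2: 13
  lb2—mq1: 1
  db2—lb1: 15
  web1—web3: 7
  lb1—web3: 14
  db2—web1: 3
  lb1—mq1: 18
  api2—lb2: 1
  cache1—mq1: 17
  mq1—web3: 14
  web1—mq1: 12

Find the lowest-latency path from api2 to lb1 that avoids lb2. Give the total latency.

33

Some routes from api2 to lb1 avoiding lb2:
api2-cache1-web3-lb1: 15 + 7 + 14 = 36
api2-mq1-web3-lb1: 15 + 14 + 14 = 43
api2-mq1-lb1: 15 + 18 = 33
Shortest: 33 ms.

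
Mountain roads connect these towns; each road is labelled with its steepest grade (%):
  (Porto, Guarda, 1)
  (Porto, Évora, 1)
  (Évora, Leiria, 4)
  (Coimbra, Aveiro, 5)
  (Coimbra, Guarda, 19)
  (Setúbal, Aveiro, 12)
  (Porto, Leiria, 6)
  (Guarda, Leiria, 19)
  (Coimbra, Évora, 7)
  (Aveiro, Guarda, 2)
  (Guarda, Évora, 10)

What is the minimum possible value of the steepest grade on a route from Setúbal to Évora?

12

Checking several routes:
Setúbal - Aveiro - Coimbra - Évora: max(12, 5, 7) = 12
Setúbal - Aveiro - Guarda - Porto - Évora: max(12, 2, 1, 1) = 12
Setúbal - Aveiro - Guarda - Évora: max(12, 2, 10) = 12
Setúbal - Aveiro - Guarda - Porto - Leiria - Évora: max(12, 2, 1, 6, 4) = 12
The minimum achievable maximum is 12%.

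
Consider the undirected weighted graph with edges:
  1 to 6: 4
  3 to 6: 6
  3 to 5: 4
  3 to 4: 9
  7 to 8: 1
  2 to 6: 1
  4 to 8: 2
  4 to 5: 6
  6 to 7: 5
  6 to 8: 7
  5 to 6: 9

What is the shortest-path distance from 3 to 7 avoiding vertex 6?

Candidate routes:
3 -> 5 -> 4 -> 8 -> 7: 4 + 6 + 2 + 1 = 13
3 -> 4 -> 8 -> 7: 9 + 2 + 1 = 12
Best route has total 12.

12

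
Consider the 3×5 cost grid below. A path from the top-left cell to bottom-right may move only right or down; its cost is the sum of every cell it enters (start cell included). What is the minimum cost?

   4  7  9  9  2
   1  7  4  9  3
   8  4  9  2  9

36

Best path: r0c0 → r1c0 → r1c1 → r1c2 → r1c3 → r2c3 → r2c4
Cost: 4 + 1 + 7 + 4 + 9 + 2 + 9 = 36
For comparison, the top-then-right route costs 43.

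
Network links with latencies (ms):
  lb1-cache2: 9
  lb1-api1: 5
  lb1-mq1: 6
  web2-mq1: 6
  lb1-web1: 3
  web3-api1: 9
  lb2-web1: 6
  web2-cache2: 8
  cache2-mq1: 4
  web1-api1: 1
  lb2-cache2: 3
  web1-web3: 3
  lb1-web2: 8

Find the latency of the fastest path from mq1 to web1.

Some routes from mq1 to web1:
mq1 - web2 - lb1 - web1: 6 + 8 + 3 = 17
mq1 - lb1 - web1: 6 + 3 = 9
mq1 - cache2 - lb1 - api1 - web1: 4 + 9 + 5 + 1 = 19
mq1 - cache2 - lb2 - web1: 4 + 3 + 6 = 13
mq1 - lb1 - api1 - web1: 6 + 5 + 1 = 12
mq1 - cache2 - lb1 - web1: 4 + 9 + 3 = 16
Best route has total 9 ms.

9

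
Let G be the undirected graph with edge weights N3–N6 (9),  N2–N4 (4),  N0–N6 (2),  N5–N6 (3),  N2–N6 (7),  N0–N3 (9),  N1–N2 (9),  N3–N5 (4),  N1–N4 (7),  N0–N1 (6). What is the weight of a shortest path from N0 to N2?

Checking several routes:
N0 → N1 → N2: 6 + 9 = 15
N0 → N6 → N2: 2 + 7 = 9
N0 → N1 → N4 → N2: 6 + 7 + 4 = 17
Best route has total 9.

9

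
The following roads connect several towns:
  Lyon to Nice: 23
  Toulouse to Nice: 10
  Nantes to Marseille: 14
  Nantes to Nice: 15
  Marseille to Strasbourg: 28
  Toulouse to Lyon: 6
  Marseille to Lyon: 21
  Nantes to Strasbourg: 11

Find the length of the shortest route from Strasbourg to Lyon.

A few of the Strasbourg→Lyon routes:
Strasbourg → Marseille → Lyon: 28 + 21 = 49
Strasbourg → Nantes → Nice → Toulouse → Lyon: 11 + 15 + 10 + 6 = 42
Strasbourg → Nantes → Marseille → Lyon: 11 + 14 + 21 = 46
Best route has total 42.

42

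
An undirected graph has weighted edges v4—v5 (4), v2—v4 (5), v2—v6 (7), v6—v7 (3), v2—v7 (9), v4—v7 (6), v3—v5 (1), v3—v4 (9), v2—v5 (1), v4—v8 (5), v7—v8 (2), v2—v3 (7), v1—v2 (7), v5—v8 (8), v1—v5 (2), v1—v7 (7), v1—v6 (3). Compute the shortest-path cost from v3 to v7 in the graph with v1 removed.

11

A few of the v3→v7 routes:
v3 -> v5 -> v8 -> v7: 1 + 8 + 2 = 11
v3 -> v5 -> v2 -> v7: 1 + 1 + 9 = 11
v3 -> v5 -> v4 -> v7: 1 + 4 + 6 = 11
v3 -> v5 -> v4 -> v8 -> v7: 1 + 4 + 5 + 2 = 12
v3 -> v5 -> v2 -> v6 -> v7: 1 + 1 + 7 + 3 = 12
The minimum is 11.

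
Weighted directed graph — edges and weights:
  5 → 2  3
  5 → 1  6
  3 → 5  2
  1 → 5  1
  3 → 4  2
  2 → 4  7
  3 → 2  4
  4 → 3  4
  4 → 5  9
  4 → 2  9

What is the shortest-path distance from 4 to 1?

Routes from 4 to 1:
4 - 3 - 5 - 1: 4 + 2 + 6 = 12
4 - 5 - 1: 9 + 6 = 15
The minimum is 12.

12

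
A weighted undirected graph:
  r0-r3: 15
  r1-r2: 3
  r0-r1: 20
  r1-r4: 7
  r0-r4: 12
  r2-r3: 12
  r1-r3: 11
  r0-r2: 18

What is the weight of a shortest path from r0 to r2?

18

Some routes from r0 to r2:
r0-r1-r2: 20 + 3 = 23
r0-r4-r1-r2: 12 + 7 + 3 = 22
r0-r2: 18
Shortest: 18.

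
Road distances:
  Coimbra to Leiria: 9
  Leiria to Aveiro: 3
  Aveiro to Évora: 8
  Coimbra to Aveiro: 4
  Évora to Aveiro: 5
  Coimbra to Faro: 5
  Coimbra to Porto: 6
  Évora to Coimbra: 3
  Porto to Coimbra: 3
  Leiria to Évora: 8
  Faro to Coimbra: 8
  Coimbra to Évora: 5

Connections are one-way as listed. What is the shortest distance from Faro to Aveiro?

Routes from Faro to Aveiro:
Faro-Coimbra-Leiria-Aveiro: 8 + 9 + 3 = 20
Faro-Coimbra-Leiria-Évora-Aveiro: 8 + 9 + 8 + 5 = 30
Faro-Coimbra-Aveiro: 8 + 4 = 12
Faro-Coimbra-Évora-Aveiro: 8 + 5 + 5 = 18
The minimum is 12.

12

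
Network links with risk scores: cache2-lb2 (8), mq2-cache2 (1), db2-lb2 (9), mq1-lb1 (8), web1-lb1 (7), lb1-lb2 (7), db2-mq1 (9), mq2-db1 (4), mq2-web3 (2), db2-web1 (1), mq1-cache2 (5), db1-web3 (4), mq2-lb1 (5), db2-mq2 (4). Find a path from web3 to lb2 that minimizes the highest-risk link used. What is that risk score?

7

Some routes from web3 to lb2:
web3 -> mq2 -> cache2 -> mq1 -> lb1 -> lb2: max(2, 1, 5, 8, 7) = 8
web3 -> db1 -> mq2 -> lb1 -> lb2: max(4, 4, 5, 7) = 7
web3 -> mq2 -> cache2 -> lb2: max(2, 1, 8) = 8
web3 -> db1 -> mq2 -> db2 -> web1 -> lb1 -> lb2: max(4, 4, 4, 1, 7, 7) = 7
web3 -> mq2 -> lb1 -> lb2: max(2, 5, 7) = 7
web3 -> mq2 -> db2 -> web1 -> lb1 -> lb2: max(2, 4, 1, 7, 7) = 7
The minimum achievable maximum is 7.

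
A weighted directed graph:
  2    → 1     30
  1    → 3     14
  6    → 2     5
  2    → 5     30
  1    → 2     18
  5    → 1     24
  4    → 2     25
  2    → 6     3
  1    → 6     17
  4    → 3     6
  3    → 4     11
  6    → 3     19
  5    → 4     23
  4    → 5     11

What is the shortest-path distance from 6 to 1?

Paths from 6 to 1:
6 - 2 - 5 - 1: 5 + 30 + 24 = 59
6 - 3 - 4 - 5 - 1: 19 + 11 + 11 + 24 = 65
6 - 3 - 4 - 2 - 1: 19 + 11 + 25 + 30 = 85
6 - 3 - 4 - 2 - 5 - 1: 19 + 11 + 25 + 30 + 24 = 109
6 - 2 - 1: 5 + 30 = 35
Best route has total 35.

35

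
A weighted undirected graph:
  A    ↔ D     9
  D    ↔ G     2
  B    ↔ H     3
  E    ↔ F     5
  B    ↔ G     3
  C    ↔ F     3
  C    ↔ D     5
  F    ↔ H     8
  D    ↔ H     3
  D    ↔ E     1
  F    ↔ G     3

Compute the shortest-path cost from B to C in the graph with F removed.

10

Candidate routes:
B -> H -> D -> C: 3 + 3 + 5 = 11
B -> G -> D -> C: 3 + 2 + 5 = 10
Best route has total 10.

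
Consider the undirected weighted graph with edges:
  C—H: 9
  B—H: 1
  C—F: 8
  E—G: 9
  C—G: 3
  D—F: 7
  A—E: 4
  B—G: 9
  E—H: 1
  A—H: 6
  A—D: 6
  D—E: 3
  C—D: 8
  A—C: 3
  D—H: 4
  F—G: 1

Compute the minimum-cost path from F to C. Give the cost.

A few of the F→C routes:
F→G→C: 1 + 3 = 4
F→D→C: 7 + 8 = 15
F→C: 8
The minimum is 4.

4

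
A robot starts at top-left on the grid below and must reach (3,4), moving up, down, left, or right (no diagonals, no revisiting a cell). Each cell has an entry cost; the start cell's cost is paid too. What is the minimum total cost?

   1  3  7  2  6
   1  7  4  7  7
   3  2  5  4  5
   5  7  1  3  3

19

Path [0,0] -> [1,0] -> [2,0] -> [2,1] -> [2,2] -> [3,2] -> [3,3] -> [3,4]: 1 + 1 + 3 + 2 + 5 + 1 + 3 + 3 = 19.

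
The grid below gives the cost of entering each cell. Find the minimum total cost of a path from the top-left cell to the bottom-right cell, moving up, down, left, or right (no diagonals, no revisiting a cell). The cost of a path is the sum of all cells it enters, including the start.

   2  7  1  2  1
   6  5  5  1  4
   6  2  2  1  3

Take (0,0) -> (0,1) -> (0,2) -> (0,3) -> (1,3) -> (2,3) -> (2,4) for a total of 2 + 7 + 1 + 2 + 1 + 1 + 3 = 17.

17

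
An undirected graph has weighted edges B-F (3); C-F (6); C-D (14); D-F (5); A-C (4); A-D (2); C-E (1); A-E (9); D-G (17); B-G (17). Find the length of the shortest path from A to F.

7

A few of the A→F routes:
A - C - F: 4 + 6 = 10
A - E - C - D - F: 9 + 1 + 14 + 5 = 29
A - D - F: 2 + 5 = 7
A - C - D - F: 4 + 14 + 5 = 23
A - E - C - F: 9 + 1 + 6 = 16
A - D - C - F: 2 + 14 + 6 = 22
The minimum is 7.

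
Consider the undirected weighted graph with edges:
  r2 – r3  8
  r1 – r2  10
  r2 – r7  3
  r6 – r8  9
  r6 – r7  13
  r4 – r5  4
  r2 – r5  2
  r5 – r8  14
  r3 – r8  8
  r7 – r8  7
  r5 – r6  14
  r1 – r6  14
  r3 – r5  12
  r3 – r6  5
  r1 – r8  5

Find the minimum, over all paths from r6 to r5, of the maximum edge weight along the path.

A few of the r6→r5 routes:
r6 - r8 - r3 - r2 - r5: max(9, 8, 8, 2) = 9
r6 - r3 - r2 - r5: max(5, 8, 2) = 8
r6 - r3 - r8 - r7 - r2 - r5: max(5, 8, 7, 3, 2) = 8
The minimum achievable maximum is 8.

8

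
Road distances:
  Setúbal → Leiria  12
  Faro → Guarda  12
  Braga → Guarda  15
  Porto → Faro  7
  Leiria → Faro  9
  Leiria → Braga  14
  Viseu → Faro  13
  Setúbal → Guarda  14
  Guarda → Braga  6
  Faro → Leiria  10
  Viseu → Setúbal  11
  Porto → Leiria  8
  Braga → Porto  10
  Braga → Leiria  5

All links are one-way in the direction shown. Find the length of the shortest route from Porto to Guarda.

Candidate routes:
Porto → Leiria → Faro → Guarda: 8 + 9 + 12 = 29
Porto → Leiria → Braga → Guarda: 8 + 14 + 15 = 37
Porto → Faro → Leiria → Braga → Guarda: 7 + 10 + 14 + 15 = 46
Porto → Faro → Guarda: 7 + 12 = 19
The minimum is 19.

19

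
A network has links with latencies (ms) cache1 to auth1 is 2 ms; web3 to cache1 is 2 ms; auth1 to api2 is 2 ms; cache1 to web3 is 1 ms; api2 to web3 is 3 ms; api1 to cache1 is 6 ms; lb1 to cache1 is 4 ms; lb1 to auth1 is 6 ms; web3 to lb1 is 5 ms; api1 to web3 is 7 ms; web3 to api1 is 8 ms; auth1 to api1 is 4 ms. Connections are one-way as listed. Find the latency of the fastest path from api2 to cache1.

5

Routes from api2 to cache1:
api2-web3-cache1: 3 + 2 = 5
api2-web3-lb1-cache1: 3 + 5 + 4 = 12
api2-web3-api1-cache1: 3 + 8 + 6 = 17
api2-web3-lb1-auth1-api1-cache1: 3 + 5 + 6 + 4 + 6 = 24
Best route has total 5 ms.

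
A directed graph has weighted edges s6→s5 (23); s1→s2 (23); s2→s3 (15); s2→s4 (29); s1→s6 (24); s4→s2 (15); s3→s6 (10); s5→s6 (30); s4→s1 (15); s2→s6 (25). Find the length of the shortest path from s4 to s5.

62

Candidate routes:
s4 → s1 → s2 → s6 → s5: 15 + 23 + 25 + 23 = 86
s4 → s1 → s6 → s5: 15 + 24 + 23 = 62
s4 → s2 → s6 → s5: 15 + 25 + 23 = 63
s4 → s1 → s2 → s3 → s6 → s5: 15 + 23 + 15 + 10 + 23 = 86
s4 → s2 → s3 → s6 → s5: 15 + 15 + 10 + 23 = 63
The minimum is 62.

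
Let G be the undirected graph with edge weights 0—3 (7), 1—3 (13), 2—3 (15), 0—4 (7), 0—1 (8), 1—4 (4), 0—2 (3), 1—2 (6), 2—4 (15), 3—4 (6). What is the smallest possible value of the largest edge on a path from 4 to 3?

6

Some routes from 4 to 3:
4-0-1-3: max(7, 8, 13) = 13
4-0-3: max(7, 7) = 7
4-1-2-0-3: max(4, 6, 3, 7) = 7
4-0-2-1-3: max(7, 3, 6, 13) = 13
4-1-0-3: max(4, 8, 7) = 8
4-3: max(6) = 6
Smallest bottleneck: 6.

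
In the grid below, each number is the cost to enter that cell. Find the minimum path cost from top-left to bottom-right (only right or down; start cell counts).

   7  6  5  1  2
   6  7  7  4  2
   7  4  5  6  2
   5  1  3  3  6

31

Cheapest: (0,0) (0,1) (0,2) (0,3) (0,4) (1,4) (2,4) (3,4)
  7 + 6 + 5 + 1 + 2 + 2 + 2 + 6 = 31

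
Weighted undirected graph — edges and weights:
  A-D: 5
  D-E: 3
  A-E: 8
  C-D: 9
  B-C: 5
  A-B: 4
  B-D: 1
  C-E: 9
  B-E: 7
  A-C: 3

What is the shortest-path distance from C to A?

3

Some routes from C to A:
C → D → B → A: 9 + 1 + 4 = 14
C → A: 3
C → B → D → A: 5 + 1 + 5 = 11
C → B → A: 5 + 4 = 9
C → D → A: 9 + 5 = 14
The minimum is 3.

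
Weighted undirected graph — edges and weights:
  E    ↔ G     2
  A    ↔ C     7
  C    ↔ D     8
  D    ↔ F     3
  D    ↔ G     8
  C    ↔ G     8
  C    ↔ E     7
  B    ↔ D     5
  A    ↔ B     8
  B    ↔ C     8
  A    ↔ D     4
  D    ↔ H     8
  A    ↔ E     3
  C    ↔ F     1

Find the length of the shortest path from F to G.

9

A few of the F→G routes:
F→D→G: 3 + 8 = 11
F→C→E→G: 1 + 7 + 2 = 10
F→C→A→E→G: 1 + 7 + 3 + 2 = 13
F→C→G: 1 + 8 = 9
F→D→A→E→G: 3 + 4 + 3 + 2 = 12
Best route has total 9.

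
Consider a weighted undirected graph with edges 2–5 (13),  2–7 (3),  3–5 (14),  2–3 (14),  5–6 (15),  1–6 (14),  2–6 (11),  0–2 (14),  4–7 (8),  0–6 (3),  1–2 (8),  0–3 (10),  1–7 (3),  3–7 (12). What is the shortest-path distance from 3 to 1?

15

Checking several routes:
3→2→1: 14 + 8 = 22
3→2→7→1: 14 + 3 + 3 = 20
3→7→1: 12 + 3 = 15
3→7→2→1: 12 + 3 + 8 = 23
3→0→6→1: 10 + 3 + 14 = 27
3→0→6→2→7→1: 10 + 3 + 11 + 3 + 3 = 30
The minimum is 15.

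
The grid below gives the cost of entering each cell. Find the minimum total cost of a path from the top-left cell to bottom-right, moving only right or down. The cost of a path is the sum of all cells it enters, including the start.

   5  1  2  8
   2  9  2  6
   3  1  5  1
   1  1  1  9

22

Cheapest: (0,0) (1,0) (2,0) (2,1) (3,1) (3,2) (3,3)
  5 + 2 + 3 + 1 + 1 + 1 + 9 = 22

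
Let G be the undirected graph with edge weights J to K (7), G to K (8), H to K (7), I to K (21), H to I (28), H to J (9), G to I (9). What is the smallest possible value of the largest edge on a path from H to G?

8

Checking several routes:
H - J - K - I - G: max(9, 7, 21, 9) = 21
H - J - K - G: max(9, 7, 8) = 9
H - K - G: max(7, 8) = 8
Best route has worst link 8.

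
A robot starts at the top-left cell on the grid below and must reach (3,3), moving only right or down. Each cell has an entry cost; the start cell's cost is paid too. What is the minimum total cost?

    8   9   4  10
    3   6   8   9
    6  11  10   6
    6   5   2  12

One optimal route is [0,0]→[1,0]→[2,0]→[3,0]→[3,1]→[3,2]→[3,3].
Its cost is 8 + 3 + 6 + 6 + 5 + 2 + 12 = 42.

42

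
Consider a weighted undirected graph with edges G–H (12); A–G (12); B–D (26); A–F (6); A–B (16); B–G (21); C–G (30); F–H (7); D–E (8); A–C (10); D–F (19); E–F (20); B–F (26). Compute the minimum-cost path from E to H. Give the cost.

27

Comparing a few candidate routes:
E → D → B → A → F → H: 8 + 26 + 16 + 6 + 7 = 63
E → F → A → G → H: 20 + 6 + 12 + 12 = 50
E → D → F → A → G → H: 8 + 19 + 6 + 12 + 12 = 57
E → D → B → F → H: 8 + 26 + 26 + 7 = 67
E → D → F → H: 8 + 19 + 7 = 34
E → F → H: 20 + 7 = 27
Best route has total 27.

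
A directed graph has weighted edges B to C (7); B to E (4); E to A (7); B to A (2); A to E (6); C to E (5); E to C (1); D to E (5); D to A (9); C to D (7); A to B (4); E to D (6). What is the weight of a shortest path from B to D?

10

Candidate routes:
B - E - C - D: 4 + 1 + 7 = 12
B - A - E - C - D: 2 + 6 + 1 + 7 = 16
B - A - E - D: 2 + 6 + 6 = 14
B - C - E - D: 7 + 5 + 6 = 18
B - E - D: 4 + 6 = 10
B - C - D: 7 + 7 = 14
Shortest: 10.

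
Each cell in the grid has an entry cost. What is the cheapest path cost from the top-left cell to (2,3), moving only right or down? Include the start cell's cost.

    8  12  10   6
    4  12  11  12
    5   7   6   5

35

Cheapest: r0c0→r1c0→r2c0→r2c1→r2c2→r2c3
  8 + 4 + 5 + 7 + 6 + 5 = 35
(Top row then right column would cost 53.)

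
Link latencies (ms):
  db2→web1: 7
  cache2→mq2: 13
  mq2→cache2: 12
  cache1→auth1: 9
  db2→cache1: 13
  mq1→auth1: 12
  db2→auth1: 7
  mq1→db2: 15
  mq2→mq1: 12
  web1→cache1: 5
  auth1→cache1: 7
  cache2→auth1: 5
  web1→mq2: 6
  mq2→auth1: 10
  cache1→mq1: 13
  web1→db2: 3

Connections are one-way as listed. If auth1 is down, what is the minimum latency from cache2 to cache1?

Routes from cache2 to cache1 avoiding auth1:
cache2→mq2→mq1→db2→web1→cache1: 13 + 12 + 15 + 7 + 5 = 52
cache2→mq2→mq1→db2→cache1: 13 + 12 + 15 + 13 = 53
Best route has total 52 ms.

52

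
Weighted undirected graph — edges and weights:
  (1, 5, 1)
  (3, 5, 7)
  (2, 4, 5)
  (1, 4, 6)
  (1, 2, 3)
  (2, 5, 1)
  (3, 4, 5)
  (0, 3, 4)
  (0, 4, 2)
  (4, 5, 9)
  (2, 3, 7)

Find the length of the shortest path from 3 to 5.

7

Checking several routes:
3→5: 7
3→2→1→5: 7 + 3 + 1 = 11
3→2→5: 7 + 1 = 8
Best route has total 7.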